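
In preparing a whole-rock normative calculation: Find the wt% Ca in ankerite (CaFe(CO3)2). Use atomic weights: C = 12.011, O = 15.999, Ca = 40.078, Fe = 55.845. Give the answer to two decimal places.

18.56 wt%

Molar mass of CaFe(CO3)2: 1·40.078 + 1·55.845 + 2·12.011 + 6·15.999 = 215.939 g/mol.
Mass of Ca per formula unit: 1 × 40.078 = 40.078 g.
Weight fraction Ca = 40.078 / 215.939 = 0.1856.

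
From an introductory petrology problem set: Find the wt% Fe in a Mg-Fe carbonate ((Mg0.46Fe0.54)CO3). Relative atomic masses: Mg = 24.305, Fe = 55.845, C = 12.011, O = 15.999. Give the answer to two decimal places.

Formula mass = 0.46·24.305 + 0.54·55.845 + 1·12.011 + 3·15.999 = 101.345 g/mol, of which 30.156 g is Fe.
So Fe makes up 30.156/101.345 = 0.2976 of the mass, i.e. 29.76%.

29.76 mass %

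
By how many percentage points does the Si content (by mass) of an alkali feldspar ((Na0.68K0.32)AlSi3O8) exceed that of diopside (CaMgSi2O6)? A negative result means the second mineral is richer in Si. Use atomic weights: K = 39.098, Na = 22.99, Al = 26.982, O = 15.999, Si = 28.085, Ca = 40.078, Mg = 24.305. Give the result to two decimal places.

Si in (Na0.68K0.32)AlSi3O8: molar mass 267.374 g/mol; 3×28.085 = 84.255 g → 31.51 wt%.
Si in CaMgSi2O6: molar mass 216.547 g/mol; 2×28.085 = 56.170 g → 25.94 wt%.
Difference = 31.51 − 25.94 = 5.57 percentage points.

5.57 percentage points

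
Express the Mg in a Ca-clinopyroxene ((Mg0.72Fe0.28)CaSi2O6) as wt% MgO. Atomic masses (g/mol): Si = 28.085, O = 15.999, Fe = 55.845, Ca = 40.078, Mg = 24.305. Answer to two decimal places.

12.88 wt%

M((Mg0.72Fe0.28)CaSi2O6) = 225.378 g/mol; M(MgO) = 40.304 g/mol.
Moles MgO per formula unit = 0.72 Mg ÷ 1 = 0.7200.
MgO fraction = (0.7200 × 40.304) / 225.378 = 29.019/225.378 = 0.1288.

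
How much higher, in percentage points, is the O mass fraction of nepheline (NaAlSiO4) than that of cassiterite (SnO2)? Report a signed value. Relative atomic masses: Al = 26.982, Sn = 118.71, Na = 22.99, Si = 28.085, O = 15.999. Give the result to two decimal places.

O in NaAlSiO4: molar mass 142.053 g/mol; 4×15.999 = 63.996 g → 45.05 wt%.
O in SnO2: molar mass 150.708 g/mol; 2×15.999 = 31.998 g → 21.23 wt%.
Difference = 45.05 − 21.23 = 23.82 percentage points.

23.82 percentage points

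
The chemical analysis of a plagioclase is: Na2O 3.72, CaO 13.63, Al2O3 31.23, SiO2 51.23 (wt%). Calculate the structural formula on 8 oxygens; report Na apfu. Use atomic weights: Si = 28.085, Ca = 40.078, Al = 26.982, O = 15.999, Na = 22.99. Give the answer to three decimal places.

0.328 Na apfu

Na2O: 3.72/61.979 = 0.06002 mol → 0.12004 mol Na, 0.06002 mol O.
CaO: 13.63/56.077 = 0.24306 mol → 0.24306 mol Ca, 0.24306 mol O.
Al2O3: 31.23/101.961 = 0.30629 mol → 0.61258 mol Al, 0.91887 mol O.
SiO2: 51.23/60.083 = 0.85265 mol → 0.85265 mol Si, 1.70530 mol O.
Total oxygen = 2.92725 mol. Normalization factor = 8/2.92725 = 2.73294.
Na per 8 O = 0.12004 × 2.73294 = 0.328.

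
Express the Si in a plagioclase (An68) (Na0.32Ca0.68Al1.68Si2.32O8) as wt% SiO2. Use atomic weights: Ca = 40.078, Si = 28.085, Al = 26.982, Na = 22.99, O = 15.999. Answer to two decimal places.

51.04 wt%

M(Na0.32Ca0.68Al1.68Si2.32O8) = 273.089 g/mol; M(SiO2) = 60.083 g/mol.
Moles SiO2 per formula unit = 2.32 Si ÷ 1 = 2.3200.
SiO2 fraction = (2.3200 × 60.083) / 273.089 = 139.393/273.089 = 0.5104.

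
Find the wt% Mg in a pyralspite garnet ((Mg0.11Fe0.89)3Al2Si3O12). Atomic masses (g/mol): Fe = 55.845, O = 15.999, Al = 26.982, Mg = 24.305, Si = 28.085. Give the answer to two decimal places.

1.65 wt%

Molar mass of (Mg0.11Fe0.89)3Al2Si3O12: 0.33*24.305 + 2.67*55.845 + 2*26.982 + 3*28.085 + 12*15.999 = 487.334 g/mol.
Mass of Mg per formula unit: 0.33 × 24.305 = 8.021 g.
Weight fraction Mg = 8.021 / 487.334 = 0.0165.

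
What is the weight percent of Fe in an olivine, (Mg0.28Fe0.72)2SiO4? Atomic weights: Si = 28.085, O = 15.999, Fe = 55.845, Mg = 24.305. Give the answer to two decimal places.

M((Mg0.28Fe0.72)2SiO4) = 186.109 g/mol.
Fe contributes 1.44 × 55.845 = 80.417 g per mole.
80.417/186.109 = 0.4321 → 43.21%.

43.21 mass %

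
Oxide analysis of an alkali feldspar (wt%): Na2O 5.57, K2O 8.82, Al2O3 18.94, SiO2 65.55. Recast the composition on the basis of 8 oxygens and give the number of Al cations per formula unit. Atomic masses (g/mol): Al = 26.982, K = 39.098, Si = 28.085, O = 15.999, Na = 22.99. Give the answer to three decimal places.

1.017 Al apfu

5.57 wt% Na2O ÷ 61.979 g/mol = 0.08987 mol, giving 0.17974 Na and 0.08987 O.
8.82 wt% K2O ÷ 94.195 g/mol = 0.09364 mol, giving 0.18728 K and 0.09364 O.
18.94 wt% Al2O3 ÷ 101.961 g/mol = 0.18576 mol, giving 0.37152 Al and 0.55728 O.
65.55 wt% SiO2 ÷ 60.083 g/mol = 1.09099 mol, giving 1.09099 Si and 2.18198 O.
Oxygen sums to 2.92277; scaling by 8/2.92277 = 2.73713 puts the formula on 8 O.
Al: 0.37152 × 2.73713 = 1.017 atoms per formula unit.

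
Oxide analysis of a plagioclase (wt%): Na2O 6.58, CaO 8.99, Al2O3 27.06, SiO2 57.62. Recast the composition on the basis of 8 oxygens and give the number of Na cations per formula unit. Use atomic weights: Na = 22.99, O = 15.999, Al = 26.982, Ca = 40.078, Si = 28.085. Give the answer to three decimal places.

6.58 wt% Na2O ÷ 61.979 g/mol = 0.10616 mol, giving 0.21232 Na and 0.10616 O.
8.99 wt% CaO ÷ 56.077 g/mol = 0.16032 mol, giving 0.16032 Ca and 0.16032 O.
27.06 wt% Al2O3 ÷ 101.961 g/mol = 0.26540 mol, giving 0.53080 Al and 0.79620 O.
57.62 wt% SiO2 ÷ 60.083 g/mol = 0.95901 mol, giving 0.95901 Si and 1.91802 O.
Oxygen sums to 2.98070; scaling by 8/2.98070 = 2.68393 puts the formula on 8 O.
Na: 0.21232 × 2.68393 = 0.570 atoms per formula unit.

0.570 Na apfu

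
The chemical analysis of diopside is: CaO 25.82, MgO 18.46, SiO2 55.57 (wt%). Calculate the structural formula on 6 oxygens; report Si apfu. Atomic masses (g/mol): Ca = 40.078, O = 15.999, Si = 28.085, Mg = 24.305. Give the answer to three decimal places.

2.005 Si apfu

25.82 wt% CaO ÷ 56.077 g/mol = 0.46044 mol, giving 0.46044 Ca and 0.46044 O.
18.46 wt% MgO ÷ 40.304 g/mol = 0.45802 mol, giving 0.45802 Mg and 0.45802 O.
55.57 wt% SiO2 ÷ 60.083 g/mol = 0.92489 mol, giving 0.92489 Si and 1.84978 O.
Oxygen sums to 2.76824; scaling by 6/2.76824 = 2.16744 puts the formula on 6 O.
Si: 0.92489 × 2.16744 = 2.005 atoms per formula unit.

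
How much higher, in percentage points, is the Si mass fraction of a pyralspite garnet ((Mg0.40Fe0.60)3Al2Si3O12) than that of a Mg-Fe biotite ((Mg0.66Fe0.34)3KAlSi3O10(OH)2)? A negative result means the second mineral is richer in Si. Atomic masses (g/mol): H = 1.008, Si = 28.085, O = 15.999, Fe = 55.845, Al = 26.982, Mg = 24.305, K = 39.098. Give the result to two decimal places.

-0.43 percentage points

First mineral: 84.255 g Si in 459.894 g formula = 18.32 wt% Si.
Second mineral: 84.255 g Si in 449.425 g formula = 18.75 wt% Si.
18.32% − 18.75% gives a difference of -0.43 percentage points.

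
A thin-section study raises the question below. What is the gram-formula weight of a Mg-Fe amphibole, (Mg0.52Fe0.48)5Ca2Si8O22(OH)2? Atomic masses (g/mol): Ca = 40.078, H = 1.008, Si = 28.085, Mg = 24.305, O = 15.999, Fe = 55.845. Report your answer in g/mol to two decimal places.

The formula mass is the sum 2.60*24.305 + 2.40*55.845 + 2*40.078 + 8*28.085 + 24*15.999 + 2*1.008.

888.05 g/mol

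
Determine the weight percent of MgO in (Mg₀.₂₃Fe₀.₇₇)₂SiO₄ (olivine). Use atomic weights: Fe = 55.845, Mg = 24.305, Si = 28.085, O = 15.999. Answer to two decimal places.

Formula mass = 189.263 g/mol.
0.46 Mg → 0.4600 mol MgO per formula unit; M(MgO) = 40.304, so MgO mass = 18.540 g.
18.540/189.263 × 100 = 9.80 wt%.

9.80 wt%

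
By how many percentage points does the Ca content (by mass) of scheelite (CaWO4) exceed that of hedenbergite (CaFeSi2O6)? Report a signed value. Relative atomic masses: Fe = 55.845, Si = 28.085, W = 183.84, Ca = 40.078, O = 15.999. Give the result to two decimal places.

-2.23 percentage points

First mineral: 40.078 g Ca in 287.914 g formula = 13.92 wt% Ca.
Second mineral: 40.078 g Ca in 248.087 g formula = 16.15 wt% Ca.
13.92% − 16.15% gives a difference of -2.23 percentage points.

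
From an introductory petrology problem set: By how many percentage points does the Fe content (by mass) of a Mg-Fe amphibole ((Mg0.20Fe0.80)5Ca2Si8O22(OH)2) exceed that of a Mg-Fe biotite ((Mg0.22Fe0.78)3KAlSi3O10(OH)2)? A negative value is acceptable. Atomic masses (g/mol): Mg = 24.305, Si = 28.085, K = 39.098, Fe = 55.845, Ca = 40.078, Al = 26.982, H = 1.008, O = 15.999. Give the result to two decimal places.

-2.81 percentage points

M((Mg0.20Fe0.80)5Ca2Si8O22(OH)2) = 938.513 g/mol, so wt% Fe = 223.380/938.513 × 100 = 23.80%.
M((Mg0.22Fe0.78)3KAlSi3O10(OH)2) = 491.058 g/mol, so wt% Fe = 130.677/491.058 × 100 = 26.61%.
23.80 − 26.61 = -2.81 pp.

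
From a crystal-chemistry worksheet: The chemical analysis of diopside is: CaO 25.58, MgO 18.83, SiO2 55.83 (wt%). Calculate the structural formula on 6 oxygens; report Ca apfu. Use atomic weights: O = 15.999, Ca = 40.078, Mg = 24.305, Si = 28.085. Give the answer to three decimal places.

0.984 Ca apfu

25.58 wt% CaO ÷ 56.077 g/mol = 0.45616 mol, giving 0.45616 Ca and 0.45616 O.
18.83 wt% MgO ÷ 40.304 g/mol = 0.46720 mol, giving 0.46720 Mg and 0.46720 O.
55.83 wt% SiO2 ÷ 60.083 g/mol = 0.92921 mol, giving 0.92921 Si and 1.85842 O.
Oxygen sums to 2.78178; scaling by 6/2.78178 = 2.15689 puts the formula on 6 O.
Ca: 0.45616 × 2.15689 = 0.984 atoms per formula unit.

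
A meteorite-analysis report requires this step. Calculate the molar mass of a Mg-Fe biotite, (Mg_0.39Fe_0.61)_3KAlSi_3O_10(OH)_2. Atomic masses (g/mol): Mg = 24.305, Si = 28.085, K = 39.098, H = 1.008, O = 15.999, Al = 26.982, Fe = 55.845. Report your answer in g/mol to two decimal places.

M = 1.17*24.305 + 1.83*55.845 + 1*39.098 + 1*26.982 + 3*28.085 + 12*15.999 + 2*1.008

474.97 g/mol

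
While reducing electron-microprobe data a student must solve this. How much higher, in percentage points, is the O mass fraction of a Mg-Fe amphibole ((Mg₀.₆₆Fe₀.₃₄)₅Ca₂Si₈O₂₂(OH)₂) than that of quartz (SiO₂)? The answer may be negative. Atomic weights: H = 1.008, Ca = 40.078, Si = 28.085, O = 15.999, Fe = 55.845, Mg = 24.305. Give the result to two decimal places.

-8.92 percentage points

First mineral: 383.976 g O in 865.971 g formula = 44.34 wt% O.
Second mineral: 31.998 g O in 60.083 g formula = 53.26 wt% O.
44.34% − 53.26% gives a difference of -8.92 percentage points.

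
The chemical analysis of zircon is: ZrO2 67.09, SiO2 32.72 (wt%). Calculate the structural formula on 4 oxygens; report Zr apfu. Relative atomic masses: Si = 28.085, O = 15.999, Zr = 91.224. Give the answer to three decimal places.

67.09 wt% ZrO2 ÷ 123.222 g/mol = 0.54446 mol, giving 0.54446 Zr and 1.08892 O.
32.72 wt% SiO2 ÷ 60.083 g/mol = 0.54458 mol, giving 0.54458 Si and 1.08916 O.
Oxygen sums to 2.17808; scaling by 4/2.17808 = 1.83648 puts the formula on 4 O.
Zr: 0.54446 × 1.83648 = 1.000 atoms per formula unit.

1.000 Zr apfu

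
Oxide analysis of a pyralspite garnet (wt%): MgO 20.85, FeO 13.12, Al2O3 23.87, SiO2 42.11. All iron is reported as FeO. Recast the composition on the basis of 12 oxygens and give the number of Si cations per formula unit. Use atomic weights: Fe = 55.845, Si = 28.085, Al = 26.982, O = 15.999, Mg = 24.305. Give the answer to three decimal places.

MgO (M=40.304): mol = 0.51732; Mg = 0.51732, O = 0.51732.
FeO (M=71.844): mol = 0.18262; Fe = 0.18262, O = 0.18262.
Al2O3 (M=101.961): mol = 0.23411; Al = 0.46822, O = 0.70233.
SiO2 (M=60.083): mol = 0.70086; Si = 0.70086, O = 1.40172.
ΣO = 2.80399; factor = 12/ΣO = 4.27962.
Si apfu = 0.70086 × 4.27962 = 2.999.

2.999 Si apfu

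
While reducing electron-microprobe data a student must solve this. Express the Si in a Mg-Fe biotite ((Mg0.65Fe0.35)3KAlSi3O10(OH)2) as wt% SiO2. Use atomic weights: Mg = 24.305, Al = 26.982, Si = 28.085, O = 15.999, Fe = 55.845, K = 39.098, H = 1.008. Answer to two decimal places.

40.02 wt%

Molar mass of (Mg0.65Fe0.35)3KAlSi3O10(OH)2 = 1.95·24.305 + 1.05·55.845 + 1·39.098 + 1·26.982 + 3·28.085 + 12·15.999 + 2·1.008 = 450.371 g/mol.
Each formula unit contains 3 Si, equivalent to 3/1 = 3.0000 mol SiO2.
M(SiO2) = 1×28.085 + 2×15.999 = 60.083 g/mol.
Mass of SiO2 per formula unit = 3.0000 × 60.083 = 180.249 g.
SiO2 wt% = 180.249 / 450.371 × 100 = 40.02%.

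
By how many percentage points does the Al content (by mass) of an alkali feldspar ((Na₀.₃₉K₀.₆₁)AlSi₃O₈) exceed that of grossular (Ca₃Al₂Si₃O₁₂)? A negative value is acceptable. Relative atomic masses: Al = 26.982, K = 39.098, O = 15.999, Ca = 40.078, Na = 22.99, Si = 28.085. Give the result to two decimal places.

-2.06 percentage points

Al in (Na₀.₃₉K₀.₆₁)AlSi₃O₈: molar mass 272.045 g/mol; 1×26.982 = 26.982 g → 9.92 wt%.
Al in Ca₃Al₂Si₃O₁₂: molar mass 450.441 g/mol; 2×26.982 = 53.964 g → 11.98 wt%.
Difference = 9.92 − 11.98 = -2.06 percentage points.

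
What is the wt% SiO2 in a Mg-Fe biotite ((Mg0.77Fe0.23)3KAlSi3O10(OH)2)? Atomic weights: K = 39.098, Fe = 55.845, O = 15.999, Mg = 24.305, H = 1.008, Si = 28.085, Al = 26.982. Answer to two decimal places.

41.06 wt%

Formula mass = 439.017 g/mol.
3 Si → 3.0000 mol SiO2 per formula unit; M(SiO2) = 60.083, so SiO2 mass = 180.249 g.
180.249/439.017 × 100 = 41.06 wt%.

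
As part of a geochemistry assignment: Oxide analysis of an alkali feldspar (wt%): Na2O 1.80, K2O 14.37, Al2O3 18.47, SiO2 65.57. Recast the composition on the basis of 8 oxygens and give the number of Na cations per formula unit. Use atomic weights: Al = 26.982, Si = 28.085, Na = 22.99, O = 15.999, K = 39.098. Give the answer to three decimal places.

Na2O: 1.80/61.979 = 0.02904 mol → 0.05808 mol Na, 0.02904 mol O.
K2O: 14.37/94.195 = 0.15256 mol → 0.30512 mol K, 0.15256 mol O.
Al2O3: 18.47/101.961 = 0.18115 mol → 0.36230 mol Al, 0.54345 mol O.
SiO2: 65.57/60.083 = 1.09132 mol → 1.09132 mol Si, 2.18264 mol O.
Total oxygen = 2.90769 mol. Normalization factor = 8/2.90769 = 2.75132.
Na per 8 O = 0.05808 × 2.75132 = 0.160.

0.160 Na apfu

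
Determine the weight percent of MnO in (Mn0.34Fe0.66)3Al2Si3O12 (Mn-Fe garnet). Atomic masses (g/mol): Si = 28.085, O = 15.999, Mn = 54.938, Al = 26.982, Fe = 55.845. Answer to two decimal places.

14.56 wt%

M((Mn0.34Fe0.66)3Al2Si3O12) = 496.817 g/mol; M(MnO) = 70.937 g/mol.
Moles MnO per formula unit = 1.02 Mn ÷ 1 = 1.0200.
MnO fraction = (1.0200 × 70.937) / 496.817 = 72.356/496.817 = 0.1456.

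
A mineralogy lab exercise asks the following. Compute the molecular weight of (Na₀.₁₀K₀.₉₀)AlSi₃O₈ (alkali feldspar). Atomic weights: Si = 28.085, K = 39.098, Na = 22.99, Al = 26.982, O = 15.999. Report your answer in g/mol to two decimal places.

The formula mass is the sum 0.10·22.99 + 0.90·39.098 + 1·26.982 + 3·28.085 + 8·15.999.

276.72 g/mol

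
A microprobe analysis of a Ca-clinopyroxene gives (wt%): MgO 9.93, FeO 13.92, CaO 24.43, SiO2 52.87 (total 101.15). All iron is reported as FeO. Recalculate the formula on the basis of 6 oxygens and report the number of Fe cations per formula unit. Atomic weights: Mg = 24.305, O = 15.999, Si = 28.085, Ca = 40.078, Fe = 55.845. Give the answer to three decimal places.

MgO: 9.93/40.304 = 0.24638 mol → 0.24638 mol Mg, 0.24638 mol O.
FeO: 13.92/71.844 = 0.19375 mol → 0.19375 mol Fe, 0.19375 mol O.
CaO: 24.43/56.077 = 0.43565 mol → 0.43565 mol Ca, 0.43565 mol O.
SiO2: 52.87/60.083 = 0.87995 mol → 0.87995 mol Si, 1.75990 mol O.
Total oxygen = 2.63568 mol. Normalization factor = 6/2.63568 = 2.27645.
Fe per 6 O = 0.19375 × 2.27645 = 0.441.

0.441 Fe apfu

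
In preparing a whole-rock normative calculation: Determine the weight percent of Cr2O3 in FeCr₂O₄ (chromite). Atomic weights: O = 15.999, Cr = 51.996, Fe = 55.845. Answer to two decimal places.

67.90 wt%

Molar mass of FeCr₂O₄ = 1*55.845 + 2*51.996 + 4*15.999 = 223.833 g/mol.
Each formula unit contains 2 Cr, equivalent to 2/2 = 1.0000 mol Cr2O3.
M(Cr2O3) = 2×51.996 + 3×15.999 = 151.989 g/mol.
Mass of Cr2O3 per formula unit = 1.0000 × 151.989 = 151.989 g.
Cr2O3 wt% = 151.989 / 223.833 × 100 = 67.90%.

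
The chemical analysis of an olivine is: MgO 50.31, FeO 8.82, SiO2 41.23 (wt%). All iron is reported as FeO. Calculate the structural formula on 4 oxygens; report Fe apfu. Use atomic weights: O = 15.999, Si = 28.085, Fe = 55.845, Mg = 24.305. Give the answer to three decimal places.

MgO (M=40.304): mol = 1.24826; Mg = 1.24826, O = 1.24826.
FeO (M=71.844): mol = 0.12277; Fe = 0.12277, O = 0.12277.
SiO2 (M=60.083): mol = 0.68622; Si = 0.68622, O = 1.37244.
ΣO = 2.74347; factor = 4/ΣO = 1.45801.
Fe apfu = 0.12277 × 1.45801 = 0.179.

0.179 Fe apfu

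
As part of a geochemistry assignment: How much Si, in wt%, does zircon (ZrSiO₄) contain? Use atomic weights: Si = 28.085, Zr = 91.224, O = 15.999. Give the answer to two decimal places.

15.32 wt%

Molar mass of ZrSiO₄: 1*91.224 + 1*28.085 + 4*15.999 = 183.305 g/mol.
Mass of Si per formula unit: 1 × 28.085 = 28.085 g.
Weight fraction Si = 28.085 / 183.305 = 0.1532.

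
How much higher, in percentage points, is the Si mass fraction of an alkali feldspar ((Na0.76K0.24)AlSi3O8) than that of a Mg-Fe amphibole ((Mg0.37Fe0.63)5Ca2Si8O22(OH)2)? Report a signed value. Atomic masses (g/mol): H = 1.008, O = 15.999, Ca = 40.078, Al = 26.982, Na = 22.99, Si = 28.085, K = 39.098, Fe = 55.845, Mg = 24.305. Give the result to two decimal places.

7.02 percentage points

First mineral: 84.255 g Si in 266.085 g formula = 31.66 wt% Si.
Second mineral: 224.680 g Si in 911.704 g formula = 24.64 wt% Si.
31.66% − 24.64% gives a difference of 7.02 percentage points.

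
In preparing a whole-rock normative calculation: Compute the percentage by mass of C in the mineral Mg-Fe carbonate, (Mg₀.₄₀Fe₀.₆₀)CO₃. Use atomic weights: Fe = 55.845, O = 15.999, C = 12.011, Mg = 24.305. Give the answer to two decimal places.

11.63 wt%

Molar mass of (Mg₀.₄₀Fe₀.₆₀)CO₃: 0.40·24.305 + 0.60·55.845 + 1·12.011 + 3·15.999 = 103.237 g/mol.
Mass of C per formula unit: 1 × 12.011 = 12.011 g.
Weight fraction C = 12.011 / 103.237 = 0.1163.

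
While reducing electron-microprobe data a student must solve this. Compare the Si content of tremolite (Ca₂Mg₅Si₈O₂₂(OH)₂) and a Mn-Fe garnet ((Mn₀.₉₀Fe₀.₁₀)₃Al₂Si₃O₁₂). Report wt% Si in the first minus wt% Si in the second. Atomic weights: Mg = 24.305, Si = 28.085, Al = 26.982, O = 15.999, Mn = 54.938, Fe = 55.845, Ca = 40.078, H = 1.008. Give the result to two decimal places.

10.65 percentage points

Si in Ca₂Mg₅Si₈O₂₂(OH)₂: molar mass 812.353 g/mol; 8×28.085 = 224.680 g → 27.66 wt%.
Si in (Mn₀.₉₀Fe₀.₁₀)₃Al₂Si₃O₁₂: molar mass 495.293 g/mol; 3×28.085 = 84.255 g → 17.01 wt%.
Difference = 27.66 − 17.01 = 10.65 percentage points.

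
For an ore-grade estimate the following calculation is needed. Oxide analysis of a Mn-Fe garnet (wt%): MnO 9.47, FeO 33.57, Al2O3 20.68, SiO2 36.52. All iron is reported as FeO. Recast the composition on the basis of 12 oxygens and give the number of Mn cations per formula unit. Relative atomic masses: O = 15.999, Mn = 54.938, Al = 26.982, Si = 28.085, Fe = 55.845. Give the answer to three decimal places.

0.661 Mn apfu

MnO: 9.47/70.937 = 0.13350 mol → 0.13350 mol Mn, 0.13350 mol O.
FeO: 33.57/71.844 = 0.46726 mol → 0.46726 mol Fe, 0.46726 mol O.
Al2O3: 20.68/101.961 = 0.20282 mol → 0.40564 mol Al, 0.60846 mol O.
SiO2: 36.52/60.083 = 0.60783 mol → 0.60783 mol Si, 1.21566 mol O.
Total oxygen = 2.42488 mol. Normalization factor = 12/2.42488 = 4.94870.
Mn per 12 O = 0.13350 × 4.94870 = 0.661.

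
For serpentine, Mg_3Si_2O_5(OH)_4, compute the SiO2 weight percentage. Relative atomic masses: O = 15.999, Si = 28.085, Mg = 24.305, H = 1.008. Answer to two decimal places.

43.36 wt%

Formula mass = 277.108 g/mol.
2 Si → 2.0000 mol SiO2 per formula unit; M(SiO2) = 60.083, so SiO2 mass = 120.166 g.
120.166/277.108 × 100 = 43.36 wt%.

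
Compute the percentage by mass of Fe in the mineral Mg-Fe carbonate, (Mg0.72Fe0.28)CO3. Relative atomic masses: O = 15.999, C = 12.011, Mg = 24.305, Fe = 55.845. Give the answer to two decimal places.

16.79 wt%

Molar mass of (Mg0.72Fe0.28)CO3: 0.72·24.305 + 0.28·55.845 + 1·12.011 + 3·15.999 = 93.144 g/mol.
Mass of Fe per formula unit: 0.28 × 55.845 = 15.637 g.
Weight fraction Fe = 15.637 / 93.144 = 0.1679.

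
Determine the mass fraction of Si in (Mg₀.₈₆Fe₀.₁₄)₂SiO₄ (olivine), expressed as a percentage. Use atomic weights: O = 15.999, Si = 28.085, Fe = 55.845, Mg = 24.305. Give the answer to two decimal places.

M((Mg₀.₈₆Fe₀.₁₄)₂SiO₄) = 149.522 g/mol.
Si contributes 1 × 28.085 = 28.085 g per mole.
28.085/149.522 = 0.1878 → 18.78%.

18.78 wt%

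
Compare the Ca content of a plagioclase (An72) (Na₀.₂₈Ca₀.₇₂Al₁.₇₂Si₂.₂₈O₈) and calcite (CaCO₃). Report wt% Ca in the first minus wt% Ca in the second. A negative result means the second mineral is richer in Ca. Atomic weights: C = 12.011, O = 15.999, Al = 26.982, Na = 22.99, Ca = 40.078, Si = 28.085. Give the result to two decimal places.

-29.50 percentage points

Ca in Na₀.₂₈Ca₀.₇₂Al₁.₇₂Si₂.₂₈O₈: molar mass 273.728 g/mol; 0.72×40.078 = 28.856 g → 10.54 wt%.
Ca in CaCO₃: molar mass 100.086 g/mol; 1×40.078 = 40.078 g → 40.04 wt%.
Difference = 10.54 − 40.04 = -29.50 percentage points.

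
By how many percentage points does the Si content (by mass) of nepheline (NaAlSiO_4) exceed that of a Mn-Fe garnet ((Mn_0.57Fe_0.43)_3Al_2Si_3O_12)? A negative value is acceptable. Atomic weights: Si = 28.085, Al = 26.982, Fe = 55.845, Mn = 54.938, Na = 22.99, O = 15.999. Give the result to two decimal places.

M(NaAlSiO_4) = 142.053 g/mol, so wt% Si = 28.085/142.053 × 100 = 19.77%.
M((Mn_0.57Fe_0.43)_3Al_2Si_3O_12) = 496.191 g/mol, so wt% Si = 84.255/496.191 × 100 = 16.98%.
19.77 − 16.98 = 2.79 pp.

2.79 percentage points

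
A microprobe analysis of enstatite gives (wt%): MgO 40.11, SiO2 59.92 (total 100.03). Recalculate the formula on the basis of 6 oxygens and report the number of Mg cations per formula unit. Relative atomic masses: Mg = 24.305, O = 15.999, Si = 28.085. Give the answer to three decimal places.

1.997 Mg apfu

MgO: 40.11/40.304 = 0.99519 mol → 0.99519 mol Mg, 0.99519 mol O.
SiO2: 59.92/60.083 = 0.99729 mol → 0.99729 mol Si, 1.99458 mol O.
Total oxygen = 2.98977 mol. Normalization factor = 6/2.98977 = 2.00684.
Mg per 6 O = 0.99519 × 2.00684 = 1.997.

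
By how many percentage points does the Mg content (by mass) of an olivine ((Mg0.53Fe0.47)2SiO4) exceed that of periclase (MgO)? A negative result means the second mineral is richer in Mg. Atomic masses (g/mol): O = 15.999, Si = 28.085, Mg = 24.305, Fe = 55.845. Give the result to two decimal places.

-45.18 percentage points

M((Mg0.53Fe0.47)2SiO4) = 170.339 g/mol, so wt% Mg = 25.763/170.339 × 100 = 15.12%.
M(MgO) = 40.304 g/mol, so wt% Mg = 24.305/40.304 × 100 = 60.30%.
15.12 − 60.30 = -45.18 pp.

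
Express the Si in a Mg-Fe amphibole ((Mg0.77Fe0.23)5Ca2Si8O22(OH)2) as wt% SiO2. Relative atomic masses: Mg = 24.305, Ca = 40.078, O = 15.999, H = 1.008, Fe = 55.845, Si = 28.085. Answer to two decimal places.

56.64 wt%

Molar mass of (Mg0.77Fe0.23)5Ca2Si8O22(OH)2 = 3.85·24.305 + 1.15·55.845 + 2·40.078 + 8·28.085 + 24·15.999 + 2·1.008 = 848.624 g/mol.
Each formula unit contains 8 Si, equivalent to 8/1 = 8.0000 mol SiO2.
M(SiO2) = 1×28.085 + 2×15.999 = 60.083 g/mol.
Mass of SiO2 per formula unit = 8.0000 × 60.083 = 480.664 g.
SiO2 wt% = 480.664 / 848.624 × 100 = 56.64%.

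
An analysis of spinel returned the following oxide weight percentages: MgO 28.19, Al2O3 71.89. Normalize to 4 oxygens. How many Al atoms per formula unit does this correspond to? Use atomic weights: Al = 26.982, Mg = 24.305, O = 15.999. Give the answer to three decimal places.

MgO: 28.19/40.304 = 0.69943 mol → 0.69943 mol Mg, 0.69943 mol O.
Al2O3: 71.89/101.961 = 0.70507 mol → 1.41014 mol Al, 2.11521 mol O.
Total oxygen = 2.81464 mol. Normalization factor = 4/2.81464 = 1.42114.
Al per 4 O = 1.41014 × 1.42114 = 2.004.

2.004 Al apfu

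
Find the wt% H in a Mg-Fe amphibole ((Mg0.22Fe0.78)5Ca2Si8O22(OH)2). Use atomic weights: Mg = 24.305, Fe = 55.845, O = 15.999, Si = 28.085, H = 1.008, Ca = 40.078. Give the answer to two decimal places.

0.22 wt%

M((Mg0.22Fe0.78)5Ca2Si8O22(OH)2) = 935.359 g/mol.
H contributes 2 × 1.008 = 2.016 g per mole.
2.016/935.359 = 0.0022 → 0.22%.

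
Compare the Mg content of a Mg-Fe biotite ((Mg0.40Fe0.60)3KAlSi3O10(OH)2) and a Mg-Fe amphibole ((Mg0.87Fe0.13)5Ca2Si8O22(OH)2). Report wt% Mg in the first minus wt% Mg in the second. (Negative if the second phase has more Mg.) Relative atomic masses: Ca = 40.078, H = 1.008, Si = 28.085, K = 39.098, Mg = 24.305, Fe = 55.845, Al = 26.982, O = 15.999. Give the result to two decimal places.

Mg in (Mg0.40Fe0.60)3KAlSi3O10(OH)2: molar mass 474.026 g/mol; 1.20×24.305 = 29.166 g → 6.15 wt%.
Mg in (Mg0.87Fe0.13)5Ca2Si8O22(OH)2: molar mass 832.854 g/mol; 4.35×24.305 = 105.727 g → 12.69 wt%.
Difference = 6.15 − 12.69 = -6.54 percentage points.

-6.54 percentage points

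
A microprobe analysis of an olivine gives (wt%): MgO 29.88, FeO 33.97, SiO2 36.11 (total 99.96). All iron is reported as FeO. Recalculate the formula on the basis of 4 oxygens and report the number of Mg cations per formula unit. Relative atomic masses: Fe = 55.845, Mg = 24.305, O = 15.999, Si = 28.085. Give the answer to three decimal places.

MgO (M=40.304): mol = 0.74137; Mg = 0.74137, O = 0.74137.
FeO (M=71.844): mol = 0.47283; Fe = 0.47283, O = 0.47283.
SiO2 (M=60.083): mol = 0.60100; Si = 0.60100, O = 1.20200.
ΣO = 2.41620; factor = 4/ΣO = 1.65549.
Mg apfu = 0.74137 × 1.65549 = 1.227.

1.227 Mg apfu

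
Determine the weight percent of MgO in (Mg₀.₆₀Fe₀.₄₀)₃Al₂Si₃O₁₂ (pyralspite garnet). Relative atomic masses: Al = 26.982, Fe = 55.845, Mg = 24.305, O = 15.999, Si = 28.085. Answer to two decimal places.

Formula mass = 440.970 g/mol.
1.80 Mg → 1.8000 mol MgO per formula unit; M(MgO) = 40.304, so MgO mass = 72.547 g.
72.547/440.970 × 100 = 16.45 wt%.

16.45 wt%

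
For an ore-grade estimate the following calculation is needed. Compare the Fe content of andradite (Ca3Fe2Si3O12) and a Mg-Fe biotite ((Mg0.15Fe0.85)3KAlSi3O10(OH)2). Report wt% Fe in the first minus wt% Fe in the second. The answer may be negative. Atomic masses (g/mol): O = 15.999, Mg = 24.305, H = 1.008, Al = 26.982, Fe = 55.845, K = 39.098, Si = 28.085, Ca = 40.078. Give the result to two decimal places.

M(Ca3Fe2Si3O12) = 508.167 g/mol, so wt% Fe = 111.690/508.167 × 100 = 21.98%.
M((Mg0.15Fe0.85)3KAlSi3O10(OH)2) = 497.681 g/mol, so wt% Fe = 142.405/497.681 × 100 = 28.61%.
21.98 − 28.61 = -6.63 pp.

-6.63 percentage points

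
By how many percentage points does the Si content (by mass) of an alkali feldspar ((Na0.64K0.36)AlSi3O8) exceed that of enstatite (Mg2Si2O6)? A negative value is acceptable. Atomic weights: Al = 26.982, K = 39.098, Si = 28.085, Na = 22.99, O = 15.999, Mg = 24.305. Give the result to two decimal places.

First mineral: 84.255 g Si in 268.018 g formula = 31.44 wt% Si.
Second mineral: 56.170 g Si in 200.774 g formula = 27.98 wt% Si.
31.44% − 27.98% gives a difference of 3.46 percentage points.

3.46 percentage points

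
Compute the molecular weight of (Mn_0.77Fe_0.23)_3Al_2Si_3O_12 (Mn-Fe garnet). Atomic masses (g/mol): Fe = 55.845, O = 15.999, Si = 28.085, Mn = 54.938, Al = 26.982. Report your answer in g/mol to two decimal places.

The formula mass is the sum 2.31·54.938 + 0.69·55.845 + 2·26.982 + 3·28.085 + 12·15.999.

495.65 g/mol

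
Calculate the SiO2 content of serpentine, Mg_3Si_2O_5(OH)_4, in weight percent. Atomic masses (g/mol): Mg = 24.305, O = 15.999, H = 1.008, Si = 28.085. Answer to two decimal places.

Molar mass of Mg_3Si_2O_5(OH)_4 = 3·24.305 + 2·28.085 + 9·15.999 + 4·1.008 = 277.108 g/mol.
Each formula unit contains 2 Si, equivalent to 2/1 = 2.0000 mol SiO2.
M(SiO2) = 1×28.085 + 2×15.999 = 60.083 g/mol.
Mass of SiO2 per formula unit = 2.0000 × 60.083 = 120.166 g.
SiO2 wt% = 120.166 / 277.108 × 100 = 43.36%.

43.36 wt%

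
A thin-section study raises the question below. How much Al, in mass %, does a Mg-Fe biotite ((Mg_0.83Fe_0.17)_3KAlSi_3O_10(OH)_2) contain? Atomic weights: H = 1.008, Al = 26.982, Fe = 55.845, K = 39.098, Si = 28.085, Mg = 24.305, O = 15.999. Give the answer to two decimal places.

Formula mass = 2.49*24.305 + 0.51*55.845 + 1*39.098 + 1*26.982 + 3*28.085 + 12*15.999 + 2*1.008 = 433.339 g/mol, of which 26.982 g is Al.
So Al makes up 26.982/433.339 = 0.0623 of the mass, i.e. 6.23%.

6.23 mass %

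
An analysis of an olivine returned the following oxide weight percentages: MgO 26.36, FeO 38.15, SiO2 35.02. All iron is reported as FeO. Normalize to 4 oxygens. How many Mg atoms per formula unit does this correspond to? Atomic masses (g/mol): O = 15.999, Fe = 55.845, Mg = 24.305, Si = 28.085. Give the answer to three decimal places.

MgO: 26.36/40.304 = 0.65403 mol → 0.65403 mol Mg, 0.65403 mol O.
FeO: 38.15/71.844 = 0.53101 mol → 0.53101 mol Fe, 0.53101 mol O.
SiO2: 35.02/60.083 = 0.58286 mol → 0.58286 mol Si, 1.16572 mol O.
Total oxygen = 2.35076 mol. Normalization factor = 4/2.35076 = 1.70158.
Mg per 4 O = 0.65403 × 1.70158 = 1.113.

1.113 Mg apfu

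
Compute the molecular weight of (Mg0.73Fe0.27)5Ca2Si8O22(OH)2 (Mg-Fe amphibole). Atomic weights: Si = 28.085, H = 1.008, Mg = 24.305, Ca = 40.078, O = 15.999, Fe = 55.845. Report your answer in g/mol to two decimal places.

The formula mass is the sum 3.65·24.305 + 1.35·55.845 + 2·40.078 + 8·28.085 + 24·15.999 + 2·1.008.

854.93 g/mol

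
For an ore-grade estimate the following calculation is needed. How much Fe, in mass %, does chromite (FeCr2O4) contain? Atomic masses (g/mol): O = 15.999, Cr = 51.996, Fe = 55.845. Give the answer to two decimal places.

Formula mass = 1×55.845 + 2×51.996 + 4×15.999 = 223.833 g/mol, of which 55.845 g is Fe.
So Fe makes up 55.845/223.833 = 0.2495 of the mass, i.e. 24.95%.

24.95 mass %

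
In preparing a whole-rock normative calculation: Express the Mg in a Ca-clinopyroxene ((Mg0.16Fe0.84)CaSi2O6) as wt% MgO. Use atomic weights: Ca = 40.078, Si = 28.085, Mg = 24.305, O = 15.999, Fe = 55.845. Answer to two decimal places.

2.65 wt%

Formula mass = 243.041 g/mol.
0.16 Mg → 0.1600 mol MgO per formula unit; M(MgO) = 40.304, so MgO mass = 6.449 g.
6.449/243.041 × 100 = 2.65 wt%.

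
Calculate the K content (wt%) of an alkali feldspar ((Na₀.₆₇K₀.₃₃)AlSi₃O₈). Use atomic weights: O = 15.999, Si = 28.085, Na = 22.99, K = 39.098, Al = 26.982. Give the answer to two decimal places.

Formula mass = 0.67×22.99 + 0.33×39.098 + 1×26.982 + 3×28.085 + 8×15.999 = 267.535 g/mol, of which 12.902 g is K.
So K makes up 12.902/267.535 = 0.0482 of the mass, i.e. 4.82%.

4.82 wt%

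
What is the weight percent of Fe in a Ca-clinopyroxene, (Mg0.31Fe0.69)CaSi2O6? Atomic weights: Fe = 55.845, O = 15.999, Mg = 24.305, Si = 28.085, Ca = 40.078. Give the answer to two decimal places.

16.17 weight percent

Formula mass = 0.31*24.305 + 0.69*55.845 + 1*40.078 + 2*28.085 + 6*15.999 = 238.310 g/mol, of which 38.533 g is Fe.
So Fe makes up 38.533/238.310 = 0.1617 of the mass, i.e. 16.17%.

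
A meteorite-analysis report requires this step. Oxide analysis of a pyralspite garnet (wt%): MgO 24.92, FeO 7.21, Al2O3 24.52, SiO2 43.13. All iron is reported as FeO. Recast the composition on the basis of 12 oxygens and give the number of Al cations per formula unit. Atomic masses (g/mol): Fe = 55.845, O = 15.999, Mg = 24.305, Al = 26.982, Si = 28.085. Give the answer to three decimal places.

MgO: 24.92/40.304 = 0.61830 mol → 0.61830 mol Mg, 0.61830 mol O.
FeO: 7.21/71.844 = 0.10036 mol → 0.10036 mol Fe, 0.10036 mol O.
Al2O3: 24.52/101.961 = 0.24048 mol → 0.48096 mol Al, 0.72144 mol O.
SiO2: 43.13/60.083 = 0.71784 mol → 0.71784 mol Si, 1.43568 mol O.
Total oxygen = 2.87578 mol. Normalization factor = 12/2.87578 = 4.17278.
Al per 12 O = 0.48096 × 4.17278 = 2.007.

2.007 Al apfu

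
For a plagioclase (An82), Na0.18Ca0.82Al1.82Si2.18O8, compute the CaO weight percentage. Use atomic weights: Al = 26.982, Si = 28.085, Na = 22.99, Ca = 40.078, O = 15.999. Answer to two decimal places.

Formula mass = 275.327 g/mol.
0.82 Ca → 0.8200 mol CaO per formula unit; M(CaO) = 56.077, so CaO mass = 45.983 g.
45.983/275.327 × 100 = 16.70 wt%.

16.70 wt%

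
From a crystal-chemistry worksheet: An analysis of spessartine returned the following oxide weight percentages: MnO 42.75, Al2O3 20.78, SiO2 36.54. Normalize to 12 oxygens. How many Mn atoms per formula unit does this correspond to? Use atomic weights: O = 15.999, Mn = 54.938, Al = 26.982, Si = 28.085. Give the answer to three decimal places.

MnO: 42.75/70.937 = 0.60265 mol → 0.60265 mol Mn, 0.60265 mol O.
Al2O3: 20.78/101.961 = 0.20380 mol → 0.40760 mol Al, 0.61140 mol O.
SiO2: 36.54/60.083 = 0.60816 mol → 0.60816 mol Si, 1.21632 mol O.
Total oxygen = 2.43037 mol. Normalization factor = 12/2.43037 = 4.93752.
Mn per 12 O = 0.60265 × 4.93752 = 2.976.

2.976 Mn apfu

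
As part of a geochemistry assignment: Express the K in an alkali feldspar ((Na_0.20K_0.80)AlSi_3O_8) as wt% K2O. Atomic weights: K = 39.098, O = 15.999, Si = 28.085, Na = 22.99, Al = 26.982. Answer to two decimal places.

M((Na_0.20K_0.80)AlSi_3O_8) = 275.105 g/mol; M(K2O) = 94.195 g/mol.
Moles K2O per formula unit = 0.80 K ÷ 2 = 0.4000.
K2O fraction = (0.4000 × 94.195) / 275.105 = 37.678/275.105 = 0.1370.

13.70 wt%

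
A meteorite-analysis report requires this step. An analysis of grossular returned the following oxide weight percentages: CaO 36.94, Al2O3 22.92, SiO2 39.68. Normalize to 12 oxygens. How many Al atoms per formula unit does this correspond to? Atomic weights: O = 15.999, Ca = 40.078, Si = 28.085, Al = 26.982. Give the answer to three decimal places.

CaO: 36.94/56.077 = 0.65874 mol → 0.65874 mol Ca, 0.65874 mol O.
Al2O3: 22.92/101.961 = 0.22479 mol → 0.44958 mol Al, 0.67437 mol O.
SiO2: 39.68/60.083 = 0.66042 mol → 0.66042 mol Si, 1.32084 mol O.
Total oxygen = 2.65395 mol. Normalization factor = 12/2.65395 = 4.52156.
Al per 12 O = 0.44958 × 4.52156 = 2.033.

2.033 Al apfu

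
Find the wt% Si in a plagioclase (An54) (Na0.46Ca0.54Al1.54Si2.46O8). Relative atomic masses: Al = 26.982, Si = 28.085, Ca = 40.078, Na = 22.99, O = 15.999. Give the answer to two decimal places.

25.51 wt%

Formula mass = 0.46×22.99 + 0.54×40.078 + 1.54×26.982 + 2.46×28.085 + 8×15.999 = 270.851 g/mol, of which 69.089 g is Si.
So Si makes up 69.089/270.851 = 0.2551 of the mass, i.e. 25.51%.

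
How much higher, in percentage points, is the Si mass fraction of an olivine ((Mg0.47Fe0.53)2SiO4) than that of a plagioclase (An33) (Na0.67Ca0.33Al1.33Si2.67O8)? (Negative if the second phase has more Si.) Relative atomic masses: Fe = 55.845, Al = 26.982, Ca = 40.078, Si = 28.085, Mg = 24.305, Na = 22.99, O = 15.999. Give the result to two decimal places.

-11.90 percentage points

M((Mg0.47Fe0.53)2SiO4) = 174.123 g/mol, so wt% Si = 28.085/174.123 × 100 = 16.13%.
M(Na0.67Ca0.33Al1.33Si2.67O8) = 267.494 g/mol, so wt% Si = 74.987/267.494 × 100 = 28.03%.
16.13 − 28.03 = -11.90 pp.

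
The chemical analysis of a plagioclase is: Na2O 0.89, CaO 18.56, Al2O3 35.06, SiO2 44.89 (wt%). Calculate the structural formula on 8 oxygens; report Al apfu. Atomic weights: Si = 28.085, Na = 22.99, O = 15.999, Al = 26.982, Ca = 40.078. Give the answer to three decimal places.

Na2O (M=61.979): mol = 0.01436; Na = 0.02872, O = 0.01436.
CaO (M=56.077): mol = 0.33097; Ca = 0.33097, O = 0.33097.
Al2O3 (M=101.961): mol = 0.34386; Al = 0.68772, O = 1.03158.
SiO2 (M=60.083): mol = 0.74713; Si = 0.74713, O = 1.49426.
ΣO = 2.87117; factor = 8/ΣO = 2.78632.
Al apfu = 0.68772 × 2.78632 = 1.916.

1.916 Al apfu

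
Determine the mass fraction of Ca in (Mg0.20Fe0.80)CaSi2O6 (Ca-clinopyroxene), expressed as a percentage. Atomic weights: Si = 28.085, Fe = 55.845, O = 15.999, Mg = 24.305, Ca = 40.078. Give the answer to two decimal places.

16.58 mass %

M((Mg0.20Fe0.80)CaSi2O6) = 241.779 g/mol.
Ca contributes 1 × 40.078 = 40.078 g per mole.
40.078/241.779 = 0.1658 → 16.58%.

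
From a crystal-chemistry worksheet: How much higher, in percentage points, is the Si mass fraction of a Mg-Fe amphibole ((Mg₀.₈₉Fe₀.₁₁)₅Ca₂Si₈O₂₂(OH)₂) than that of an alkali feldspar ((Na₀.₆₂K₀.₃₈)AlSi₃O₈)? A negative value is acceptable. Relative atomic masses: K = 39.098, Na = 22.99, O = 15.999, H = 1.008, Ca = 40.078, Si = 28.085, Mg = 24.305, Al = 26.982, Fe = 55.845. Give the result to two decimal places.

-4.32 percentage points

M((Mg₀.₈₉Fe₀.₁₁)₅Ca₂Si₈O₂₂(OH)₂) = 829.700 g/mol, so wt% Si = 224.680/829.700 × 100 = 27.08%.
M((Na₀.₆₂K₀.₃₈)AlSi₃O₈) = 268.340 g/mol, so wt% Si = 84.255/268.340 × 100 = 31.40%.
27.08 − 31.40 = -4.32 pp.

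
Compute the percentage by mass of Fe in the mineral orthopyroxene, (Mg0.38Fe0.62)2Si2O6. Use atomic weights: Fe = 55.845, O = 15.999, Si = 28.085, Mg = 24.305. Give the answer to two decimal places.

28.87 wt%

Molar mass of (Mg0.38Fe0.62)2Si2O6: 0.76·24.305 + 1.24·55.845 + 2·28.085 + 6·15.999 = 239.884 g/mol.
Mass of Fe per formula unit: 1.24 × 55.845 = 69.248 g.
Weight fraction Fe = 69.248 / 239.884 = 0.2887.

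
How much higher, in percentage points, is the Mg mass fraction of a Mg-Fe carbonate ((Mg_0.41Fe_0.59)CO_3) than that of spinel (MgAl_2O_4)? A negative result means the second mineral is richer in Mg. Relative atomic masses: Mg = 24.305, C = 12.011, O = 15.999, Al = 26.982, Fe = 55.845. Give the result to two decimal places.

Mg in (Mg_0.41Fe_0.59)CO_3: molar mass 102.922 g/mol; 0.41×24.305 = 9.965 g → 9.68 wt%.
Mg in MgAl_2O_4: molar mass 142.265 g/mol; 1×24.305 = 24.305 g → 17.08 wt%.
Difference = 9.68 − 17.08 = -7.40 percentage points.

-7.40 percentage points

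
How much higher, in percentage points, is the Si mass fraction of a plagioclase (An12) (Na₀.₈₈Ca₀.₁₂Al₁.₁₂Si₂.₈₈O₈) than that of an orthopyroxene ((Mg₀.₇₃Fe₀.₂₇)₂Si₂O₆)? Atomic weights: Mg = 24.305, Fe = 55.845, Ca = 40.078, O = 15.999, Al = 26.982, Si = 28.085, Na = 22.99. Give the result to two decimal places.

4.83 percentage points

Si in Na₀.₈₈Ca₀.₁₂Al₁.₁₂Si₂.₈₈O₈: molar mass 264.137 g/mol; 2.88×28.085 = 80.885 g → 30.62 wt%.
Si in (Mg₀.₇₃Fe₀.₂₇)₂Si₂O₆: molar mass 217.806 g/mol; 2×28.085 = 56.170 g → 25.79 wt%.
Difference = 30.62 − 25.79 = 4.83 percentage points.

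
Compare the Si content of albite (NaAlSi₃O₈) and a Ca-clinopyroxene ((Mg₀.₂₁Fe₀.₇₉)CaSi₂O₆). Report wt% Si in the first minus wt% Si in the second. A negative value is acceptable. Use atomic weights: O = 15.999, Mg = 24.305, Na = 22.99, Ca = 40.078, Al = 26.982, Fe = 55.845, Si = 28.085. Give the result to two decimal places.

8.87 percentage points

M(NaAlSi₃O₈) = 262.219 g/mol, so wt% Si = 84.255/262.219 × 100 = 32.13%.
M((Mg₀.₂₁Fe₀.₇₉)CaSi₂O₆) = 241.464 g/mol, so wt% Si = 56.170/241.464 × 100 = 23.26%.
32.13 − 23.26 = 8.87 pp.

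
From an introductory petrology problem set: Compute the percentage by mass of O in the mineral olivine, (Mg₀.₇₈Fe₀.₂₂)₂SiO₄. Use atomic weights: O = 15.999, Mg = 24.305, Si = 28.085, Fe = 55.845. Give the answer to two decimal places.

Molar mass of (Mg₀.₇₈Fe₀.₂₂)₂SiO₄: 1.56×24.305 + 0.44×55.845 + 1×28.085 + 4×15.999 = 154.569 g/mol.
Mass of O per formula unit: 4 × 15.999 = 63.996 g.
Weight fraction O = 63.996 / 154.569 = 0.4140.

41.40 wt%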